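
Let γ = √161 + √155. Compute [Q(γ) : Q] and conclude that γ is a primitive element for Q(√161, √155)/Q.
[Q(γ) : Q] = 4 (equivalently, Q(γ) = Q(√161, √155))

Obviously Q(γ) ⊆ Q(√161, √155), and [Q(√161, √155):Q] = 4 (since 161, 155 are distinct squarefree integers > 1 with 24955 not a perfect square). To show equality we compute the minimal polynomial of γ. From γ = √161 + √155: γ^2 = 161 + 2√(24955) + 155 = 316 + 2√(24955), so γ^2 - 316 = 2√(24955); squaring, (γ^2 - 316)^2 = 4·24955, i.e. γ^4 - 632γ^2 + 99856 - 99820 = 0, i.e. γ^4 - 632γ^2 + 36 = 0. So γ is a root of x^4 - 632x^2 + 36. This polynomial is irreducible over Q: it has no rational root (each ±√161 ± √155 is irrational), and any factorization into two quadratics over Q would force √(24955) ∈ Q (pairing opposite roots) or √161, √155 ∈ Q (other pairings), all impossible. Hence [Q(γ):Q] = 4 = [Q(√161, √155):Q], so Q(γ) = Q(√161, √155).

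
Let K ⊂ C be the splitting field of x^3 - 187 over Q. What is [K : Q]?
[K : Q] = 6

The roots of x^3 - 187 are ∛187, ω∛187, ω^2∛187 where ω = e^(2πi/3) is a primitive cube root of unity, so K = Q(∛187, ω). Now [Q(∛187):Q] = 3 (since 187 is not a perfect cube, x^3 - 187 is irreducible) and [Q(ω):Q] = 2. Both 2 and 3 divide [K:Q], and [K:Q] ≤ 3·2 = 6, so [K:Q] = 6. (Equivalently: Q(∛187) ⊂ R but ω ∉ R, so [K : Q(∛187)] = 2.)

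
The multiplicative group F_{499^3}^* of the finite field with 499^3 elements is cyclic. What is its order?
|F_{499^3}^*| = 124251498

F_{499^3} has 499^3 = 124251499 elements; its multiplicative group consists of all nonzero elements, so |F_{499^3}^*| = 124251499 - 1 = 124251498. (It is cyclic since any finite subgroup of the multiplicative group of a field is cyclic.)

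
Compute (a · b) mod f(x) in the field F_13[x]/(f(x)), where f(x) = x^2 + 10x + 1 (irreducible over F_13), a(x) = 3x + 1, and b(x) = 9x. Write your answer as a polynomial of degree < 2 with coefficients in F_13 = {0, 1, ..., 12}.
a · b ≡ 12x + 12 (mod f(x))

Multiply in F_13[x]: a(x)·b(x) = (3x + 1)·(9x) = x^2 + 9x. This has degree ≥ 2, so divide by f(x) over F_13: x^2 + 9x = (1)·(x^2 + 10x + 1) + (12x + 12). Hence a·b ≡ 12x + 12 (mod f). (F_13[x]/(f) is a field with 13^2 = 169 elements since f is irreducible of degree 2.)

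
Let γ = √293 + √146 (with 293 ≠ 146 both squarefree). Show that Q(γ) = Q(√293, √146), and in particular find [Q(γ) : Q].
[Q(γ) : Q] = 4 (equivalently, Q(γ) = Q(√293, √146))

Obviously Q(γ) ⊆ Q(√293, √146), and [Q(√293, √146):Q] = 4 (since 293, 146 are distinct squarefree integers > 1 with 42778 not a perfect square). To show equality we compute the minimal polynomial of γ. From γ = √293 + √146: γ^2 = 293 + 2√(42778) + 146 = 439 + 2√(42778), so γ^2 - 439 = 2√(42778); squaring, (γ^2 - 439)^2 = 4·42778, i.e. γ^4 - 878γ^2 + 192721 - 171112 = 0, i.e. γ^4 - 878γ^2 + 21609 = 0. So γ is a root of x^4 - 878x^2 + 21609. This polynomial is irreducible over Q: it has no rational root (each ±√293 ± √146 is irrational), and any factorization into two quadratics over Q would force √(42778) ∈ Q (pairing opposite roots) or √293, √146 ∈ Q (other pairings), all impossible. Hence [Q(γ):Q] = 4 = [Q(√293, √146):Q], so Q(γ) = Q(√293, √146).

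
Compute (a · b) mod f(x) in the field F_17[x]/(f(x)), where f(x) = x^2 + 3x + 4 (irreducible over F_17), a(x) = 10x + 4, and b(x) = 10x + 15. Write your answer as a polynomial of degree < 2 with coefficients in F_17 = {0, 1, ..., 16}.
a · b ≡ 9x (mod f(x))

Multiply in F_17[x]: a(x)·b(x) = (10x + 4)·(10x + 15) = 15x^2 + 3x + 9. This has degree ≥ 2, so divide by f(x) over F_17: 15x^2 + 3x + 9 = (15)·(x^2 + 3x + 4) + (9x). Hence a·b ≡ 9x (mod f). (F_17[x]/(f) is a field with 17^2 = 289 elements since f is irreducible of degree 2.)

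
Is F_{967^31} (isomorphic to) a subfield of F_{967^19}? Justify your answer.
No: F_{967^31} is not a subfield of F_{967^19}

F_{p^m} embeds in F_{p^n} iff m | n. Here 31 ∤ 19 (since 19 = 0·31 + 19 with remainder 19 ≠ 0), so F_{967^31} is not a subfield of F_{967^19}. Equivalently: if it were, the tower law would give 31 = [F_{967^31}:F_967] dividing [F_{967^19}:F_967] = 19, contradiction.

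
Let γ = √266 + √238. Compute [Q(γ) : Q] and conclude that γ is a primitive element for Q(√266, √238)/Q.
[Q(γ) : Q] = 4 (equivalently, Q(γ) = Q(√266, √238))

Obviously Q(γ) ⊆ Q(√266, √238), and [Q(√266, √238):Q] = 4 (since 266, 238 are distinct squarefree integers > 1 with 63308 not a perfect square). To show equality we compute the minimal polynomial of γ. From γ = √266 + √238: γ^2 = 266 + 2√(63308) + 238 = 504 + 2√(63308), so γ^2 - 504 = 2√(63308); squaring, (γ^2 - 504)^2 = 4·63308, i.e. γ^4 - 1008γ^2 + 254016 - 253232 = 0, i.e. γ^4 - 1008γ^2 + 784 = 0. So γ is a root of x^4 - 1008x^2 + 784. This polynomial is irreducible over Q: it has no rational root (each ±√266 ± √238 is irrational), and any factorization into two quadratics over Q would force √(63308) ∈ Q (pairing opposite roots) or √266, √238 ∈ Q (other pairings), all impossible. Hence [Q(γ):Q] = 4 = [Q(√266, √238):Q], so Q(γ) = Q(√266, √238).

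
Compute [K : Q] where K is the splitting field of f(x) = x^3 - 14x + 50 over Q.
[K : Q] = 6

By the rational root test, any rational root of the monic integer polynomial f(x) = x^3 - 14x + 50 must be an integer dividing the constant term 50, i.e. one of ±{1, 2, 5, 10, 25, 50}. Evaluating: f(1) = 37, f(-1) = 63, f(2) = 30, f(-2) = 70, f(5) = 105, f(-5) = -5, f(10) = 910, f(-10) = -810, f(25) = 15325, f(-25) = -15225, f(50) = 124350, f(-50) = -124250; none is 0, so f has no rational root and is therefore irreducible over Q (a cubic with no linear factor over a field is irreducible). For an irreducible cubic, the Galois group is A_3 or S_3 according as the discriminant disc(f) = -4a^3 - 27b^2 = -4·(-14)^3 - 27·(50)^2 = -56524 is or is not a square in Q. Here disc(f) = -56524 is not a perfect square in Q, so the Galois group of f over Q is not contained in A_3 and must be all of S_3. The splitting field has degree |S_3| = 6 over Q, so [K : Q] = 6.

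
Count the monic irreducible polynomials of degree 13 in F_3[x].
There are 122640 monic irreducible polynomials of degree 13 over F_3

Each element of F_{3^13} that lies in no proper subfield is a root of exactly one monic irreducible of degree 13 over F_3, and each such polynomial has 13 distinct roots in F_{3^13}. By Möbius inversion the count is N_3(13) = (1/13) Σ_{d|13} μ(13/d) · 3^d = (1/13)(μ(13)·3^1 + μ(1)·3^13) = 1594320/13 = 122640.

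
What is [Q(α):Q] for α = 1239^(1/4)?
[Q(α):Q] = 4

α is a root of x^4 - 1239. By Eisenstein's criterion at the prime p = 3 (which divides the constant term 1239 but p^2 = 9 does not, since 1239 is squarefree), x^4 - 1239 is irreducible over Q. Hence [Q(α):Q] = 4.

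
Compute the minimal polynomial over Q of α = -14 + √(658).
m_α(x) = x^2 + 28x - 462

From α + 14 = √(658), squaring gives (α + 14)^2 = 658, i.e. α^2 + 28α + 196 = 658, so α^2 + 28α - 462 = 0. The discriminant of x^2 + 28x - 462 is (28)^2 - 4·(-462) = 784 + 1848 = 2632, and 4·(658) is not a perfect square in Q since 658 is squarefree and ≠ 1. Hence x^2 + 28x - 462 is irreducible over Q and is the minimal polynomial of α.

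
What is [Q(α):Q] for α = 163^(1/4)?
[Q(α):Q] = 4

α is a root of x^4 - 163. By Eisenstein's criterion at the prime p = 163 (which divides the constant term 163 but p^2 = 26569 does not, since 163 is squarefree), x^4 - 163 is irreducible over Q. Hence [Q(α):Q] = 4.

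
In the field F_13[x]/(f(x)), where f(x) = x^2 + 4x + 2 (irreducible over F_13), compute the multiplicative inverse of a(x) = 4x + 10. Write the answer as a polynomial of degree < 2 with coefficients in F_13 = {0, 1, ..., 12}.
a(x)^(-1) ≡ 2x + 3 (mod f(x))

Since f is irreducible over F_13, F_13[x]/(f) is a field and a(x) ≠ 0 has an inverse. Apply the extended Euclidean algorithm to f(x) and a(x) in F_13[x]: f(x) = (10x + 2)·a(x) + (8). The last nonzero remainder is the constant 8 = gcd(f, a) in F_13. Back-substituting through the division chain expresses 8 = s(x)·a(x) + t(x)·f(x) with s(x) ≡ 3x + 11 (mod f), so (3x + 11)·a(x) ≡ 8 (mod f). Multiplying by 8^(-1) ≡ 5 in F_13 gives a(x)^(-1) ≡ 5·(3x + 11) ≡ 2x + 3 (mod f). Check: (4x + 10)·(2x + 3) = 8x^2 + 6x + 4 ≡ 1 (mod x^2 + 4x + 2).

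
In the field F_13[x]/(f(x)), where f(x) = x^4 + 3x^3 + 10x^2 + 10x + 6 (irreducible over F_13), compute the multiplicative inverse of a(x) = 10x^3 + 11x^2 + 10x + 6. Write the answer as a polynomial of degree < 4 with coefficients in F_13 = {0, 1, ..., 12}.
a(x)^(-1) ≡ 4x^3 + 12x^2 + 4x + 3 (mod f(x))

Since f is irreducible over F_13, F_13[x]/(f) is a field and a(x) ≠ 0 has an inverse. Apply the extended Euclidean algorithm to f(x) and a(x) in F_13[x]: f(x) = (4x + 5)·a(x) + (6x^2 + x + 2);  a(x) = (6x + 3)·(6x^2 + x + 2) + (8x);  (6x^2 + x + 2) = (4x + 5)·(8x) + (2). The last nonzero remainder is the constant 2 = gcd(f, a) in F_13. Back-substituting through the division chain expresses 2 = s(x)·a(x) + t(x)·f(x) with s(x) ≡ 8x^3 + 11x^2 + 8x + 6 (mod f), so (8x^3 + 11x^2 + 8x + 6)·a(x) ≡ 2 (mod f). Multiplying by 2^(-1) ≡ 7 in F_13 gives a(x)^(-1) ≡ 7·(8x^3 + 11x^2 + 8x + 6) ≡ 4x^3 + 12x^2 + 4x + 3 (mod f). Check: (10x^3 + 11x^2 + 10x + 6)·(4x^3 + 12x^2 + 4x + 3) = x^6 + 8x^5 + 4x^4 + 10x^3 + 2x^2 + 2x + 5 ≡ 1 (mod x^4 + 3x^3 + 10x^2 + 10x + 6).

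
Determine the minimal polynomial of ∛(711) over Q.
m_α(x) = x^3 - 711

α satisfies α^3 = 711, so x^3 - 711 annihilates α. By the rational root test, a rational root p/q (in lowest terms) of x^3 - 711 would satisfy p^3 = 711 q^3, forcing q = 1 and p^3 = 711; but 711 is not a perfect cube, contradiction. A monic cubic over Q with no rational root is irreducible (any nontrivial factorization would include a linear factor). Hence x^3 - 711 is the minimal polynomial of α, and in particular [Q(α):Q] = 3.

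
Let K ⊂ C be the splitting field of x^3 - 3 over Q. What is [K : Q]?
[K : Q] = 6

The roots of x^3 - 3 are ∛3, ω∛3, ω^2∛3 where ω = e^(2πi/3) is a primitive cube root of unity, so K = Q(∛3, ω). Now [Q(∛3):Q] = 3 (since 3 is not a perfect cube, x^3 - 3 is irreducible) and [Q(ω):Q] = 2. Both 2 and 3 divide [K:Q], and [K:Q] ≤ 3·2 = 6, so [K:Q] = 6. (Equivalently: Q(∛3) ⊂ R but ω ∉ R, so [K : Q(∛3)] = 2.)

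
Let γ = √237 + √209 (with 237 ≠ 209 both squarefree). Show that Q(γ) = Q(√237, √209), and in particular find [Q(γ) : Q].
[Q(γ) : Q] = 4 (equivalently, Q(γ) = Q(√237, √209))

Obviously Q(γ) ⊆ Q(√237, √209), and [Q(√237, √209):Q] = 4 (since 237, 209 are distinct squarefree integers > 1 with 49533 not a perfect square). To show equality we compute the minimal polynomial of γ. From γ = √237 + √209: γ^2 = 237 + 2√(49533) + 209 = 446 + 2√(49533), so γ^2 - 446 = 2√(49533); squaring, (γ^2 - 446)^2 = 4·49533, i.e. γ^4 - 892γ^2 + 198916 - 198132 = 0, i.e. γ^4 - 892γ^2 + 784 = 0. So γ is a root of x^4 - 892x^2 + 784. This polynomial is irreducible over Q: it has no rational root (each ±√237 ± √209 is irrational), and any factorization into two quadratics over Q would force √(49533) ∈ Q (pairing opposite roots) or √237, √209 ∈ Q (other pairings), all impossible. Hence [Q(γ):Q] = 4 = [Q(√237, √209):Q], so Q(γ) = Q(√237, √209).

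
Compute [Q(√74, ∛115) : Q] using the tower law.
[Q(√74, ∛115) : Q] = 6

Let L = Q(√74, ∛115). Since Q(√74) ⊂ L and [Q(√74):Q] = 2, the tower law gives 2 | [L:Q]. Likewise Q(∛115) ⊂ L with [Q(∛115):Q] = 3 (because 115 is not a perfect cube), so 3 | [L:Q]. As gcd(2,3) = 1, [L:Q] is divisible by 6. Conversely L is generated over Q by √74 and ∛115, so [L:Q] ≤ 2·3 = 6. Therefore [Q(√74, ∛115) : Q] = 6.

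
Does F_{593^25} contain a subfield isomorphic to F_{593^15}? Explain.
No: F_{593^15} is not a subfield of F_{593^25}

F_{p^m} embeds in F_{p^n} iff m | n. Here 15 ∤ 25 (since 25 = 1·15 + 10 with remainder 10 ≠ 0), so F_{593^15} is not a subfield of F_{593^25}. Equivalently: if it were, the tower law would give 15 = [F_{593^15}:F_593] dividing [F_{593^25}:F_593] = 25, contradiction.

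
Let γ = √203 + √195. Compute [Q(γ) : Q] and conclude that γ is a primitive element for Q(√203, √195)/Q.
[Q(γ) : Q] = 4 (equivalently, Q(γ) = Q(√203, √195))

Obviously Q(γ) ⊆ Q(√203, √195), and [Q(√203, √195):Q] = 4 (since 203, 195 are distinct squarefree integers > 1 with 39585 not a perfect square). To show equality we compute the minimal polynomial of γ. From γ = √203 + √195: γ^2 = 203 + 2√(39585) + 195 = 398 + 2√(39585), so γ^2 - 398 = 2√(39585); squaring, (γ^2 - 398)^2 = 4·39585, i.e. γ^4 - 796γ^2 + 158404 - 158340 = 0, i.e. γ^4 - 796γ^2 + 64 = 0. So γ is a root of x^4 - 796x^2 + 64. This polynomial is irreducible over Q: it has no rational root (each ±√203 ± √195 is irrational), and any factorization into two quadratics over Q would force √(39585) ∈ Q (pairing opposite roots) or √203, √195 ∈ Q (other pairings), all impossible. Hence [Q(γ):Q] = 4 = [Q(√203, √195):Q], so Q(γ) = Q(√203, √195).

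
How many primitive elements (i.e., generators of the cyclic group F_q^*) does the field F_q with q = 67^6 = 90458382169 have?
There are φ(90458382168) = 21395404800 primitive elements

F_q^* is cyclic of order q - 1 = 90458382168. A cyclic group of order m has exactly φ(m) generators. Here m = 90458382168 = 2^3 · 3^2 · 7^2 · 11 · 17 · 31 · 4423, so the number of primitive elements is φ(90458382168) = 21395404800.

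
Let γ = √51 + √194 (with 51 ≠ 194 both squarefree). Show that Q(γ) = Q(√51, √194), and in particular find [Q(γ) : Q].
[Q(γ) : Q] = 4 (equivalently, Q(γ) = Q(√51, √194))

Obviously Q(γ) ⊆ Q(√51, √194), and [Q(√51, √194):Q] = 4 (since 51, 194 are distinct squarefree integers > 1 with 9894 not a perfect square). To show equality we compute the minimal polynomial of γ. From γ = √51 + √194: γ^2 = 51 + 2√(9894) + 194 = 245 + 2√(9894), so γ^2 - 245 = 2√(9894); squaring, (γ^2 - 245)^2 = 4·9894, i.e. γ^4 - 490γ^2 + 60025 - 39576 = 0, i.e. γ^4 - 490γ^2 + 20449 = 0. So γ is a root of x^4 - 490x^2 + 20449. This polynomial is irreducible over Q: it has no rational root (each ±√51 ± √194 is irrational), and any factorization into two quadratics over Q would force √(9894) ∈ Q (pairing opposite roots) or √51, √194 ∈ Q (other pairings), all impossible. Hence [Q(γ):Q] = 4 = [Q(√51, √194):Q], so Q(γ) = Q(√51, √194).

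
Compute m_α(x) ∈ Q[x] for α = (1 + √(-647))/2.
m_α(x) = x^2 - x + 162

From 2α - 1 = √(-647), squaring gives (2α - 1)^2 = -647, i.e. 4α^2 - 4α + 1 = -647, so α^2 - α + (1 + 647)/4 = 0. Since -647 ≡ 1 (mod 4), (1 + 647)/4 = 162 ∈ Z. The polynomial x^2 - x + 162 has discriminant 1 - 4·(162) = -647, which is not a perfect square in Q (d = -647 is squarefree and ≠ 1), so x^2 - x + 162 is irreducible over Q. It is the minimal polynomial of α.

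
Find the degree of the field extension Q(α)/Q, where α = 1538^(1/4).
[Q(α):Q] = 4

α is a root of x^4 - 1538. By Eisenstein's criterion at the prime p = 2 (which divides the constant term 1538 but p^2 = 4 does not, since 1538 is squarefree), x^4 - 1538 is irreducible over Q. Hence [Q(α):Q] = 4.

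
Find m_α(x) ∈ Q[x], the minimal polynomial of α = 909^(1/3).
m_α(x) = x^3 - 909

α satisfies α^3 = 909, so x^3 - 909 annihilates α. By the rational root test, a rational root p/q (in lowest terms) of x^3 - 909 would satisfy p^3 = 909 q^3, forcing q = 1 and p^3 = 909; but 909 is not a perfect cube, contradiction. A monic cubic over Q with no rational root is irreducible (any nontrivial factorization would include a linear factor). Hence x^3 - 909 is the minimal polynomial of α, and in particular [Q(α):Q] = 3.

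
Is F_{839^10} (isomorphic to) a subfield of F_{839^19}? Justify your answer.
No: F_{839^10} is not a subfield of F_{839^19}

F_{p^m} embeds in F_{p^n} iff m | n. Here 10 ∤ 19 (since 19 = 1·10 + 9 with remainder 9 ≠ 0), so F_{839^10} is not a subfield of F_{839^19}. Equivalently: if it were, the tower law would give 10 = [F_{839^10}:F_839] dividing [F_{839^19}:F_839] = 19, contradiction.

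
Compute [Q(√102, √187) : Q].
[Q(√102, √187) : Q] = 4

[Q(√102):Q] = 2 (min poly x^2 - 102, irreducible since 102 is squarefree > 1). For the top step, suppose √187 ∈ Q(√102), say √187 = c + d√102 with c, d ∈ Q. Squaring: 187 = c^2 + 102d^2 + 2cd√102. Since √102 ∉ Q this forces 2cd = 0. If d = 0 then √187 = c ∈ Q, contradicting 187 squarefree > 1. If c = 0 then 187 = 102d^2, so 102·187 = (102d)^2 is a perfect square in Q — but 102·187 = 19074 is not a perfect square (since 102 and 187 are distinct squarefree integers). Contradiction. Hence √187 ∉ Q(√102), so x^2 - 187 stays irreducible over Q(√102) and [Q(√102, √187) : Q(√102)] = 2. By the tower law, [Q(√102, √187) : Q] = 2 · 2 = 4.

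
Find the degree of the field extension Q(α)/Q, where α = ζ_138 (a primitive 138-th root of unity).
[Q(α):Q] = 44

The minimal polynomial of ζ_138 over Q is the 138-th cyclotomic polynomial Φ_138(x), which is irreducible over Q and has degree φ(138) = 44. Hence [Q(α):Q] = φ(138) = 44.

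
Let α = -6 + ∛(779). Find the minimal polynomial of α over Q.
m_α(x) = x^3 + 18x^2 + 108x - 563

Set β = α + 6 = ∛(779), so β^3 = 779. Then (α + 6)^3 - 779 = 0, i.e. α is a root of g(x) = (x + 6)^3 - 779 = x^3 + 18x^2 + 108x - 563. Since g(x) = h(x + 6) where h(x) = x^3 - 779, and h is irreducible over Q (because 779 is not a perfect cube, so h has no rational root, and a monic cubic with no rational root is irreducible), g is also irreducible (irreducibility is preserved under the substitution x → x + 6). Hence m_α(x) = x^3 + 18x^2 + 108x - 563.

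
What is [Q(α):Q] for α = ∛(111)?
[Q(α):Q] = 3

The minimal polynomial of α is x^3 - 111, irreducible over Q since 111 is not a perfect cube (so x^3 - 111 has no rational root). Hence [Q(α):Q] = deg(m_α) = 3.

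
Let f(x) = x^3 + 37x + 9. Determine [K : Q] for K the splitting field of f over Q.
[K : Q] = 6

By the rational root test, any rational root of the monic integer polynomial f(x) = x^3 + 37x + 9 must be an integer dividing the constant term 9, i.e. one of ±{1, 3, 9}. Evaluating: f(1) = 47, f(-1) = -29, f(3) = 147, f(-3) = -129, f(9) = 1071, f(-9) = -1053; none is 0, so f has no rational root and is therefore irreducible over Q (a cubic with no linear factor over a field is irreducible). For an irreducible cubic, the Galois group is A_3 or S_3 according as the discriminant disc(f) = -4a^3 - 27b^2 = -4·(37)^3 - 27·(9)^2 = -204799 is or is not a square in Q. Here disc(f) = -204799 is not a perfect square in Q, so the Galois group of f over Q is not contained in A_3 and must be all of S_3. The splitting field has degree |S_3| = 6 over Q, so [K : Q] = 6.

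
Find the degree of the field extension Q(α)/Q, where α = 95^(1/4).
[Q(α):Q] = 4

α is a root of x^4 - 95. By Eisenstein's criterion at the prime p = 5 (which divides the constant term 95 but p^2 = 25 does not, since 95 is squarefree), x^4 - 95 is irreducible over Q. Hence [Q(α):Q] = 4.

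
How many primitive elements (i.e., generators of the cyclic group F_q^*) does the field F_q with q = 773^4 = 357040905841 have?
There are φ(357040905840) = 92513304576 primitive elements

F_q^* is cyclic of order q - 1 = 357040905840. A cyclic group of order m has exactly φ(m) generators. Here m = 357040905840 = 2^4 · 3^2 · 5 · 43 · 193 · 59753, so the number of primitive elements is φ(357040905840) = 92513304576.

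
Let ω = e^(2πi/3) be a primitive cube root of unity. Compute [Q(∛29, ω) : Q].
[Q(∛29, ω) : Q] = 6

[Q(∛29):Q] = 3 (min poly x^3 - 29, irreducible since 29 is not a perfect cube). [Q(ω):Q] = 2 (min poly x^2 + x + 1). Since Q(∛29) ⊂ R and ω ∉ R, we have ω ∉ Q(∛29), so x^2 + x + 1 remains irreducible over Q(∛29) and [Q(∛29, ω) : Q(∛29)] = 2. By the tower law, [Q(∛29, ω) : Q] = 3 · 2 = 6. (In fact Q(∛29, ω) is the splitting field of x^3 - 29 over Q.)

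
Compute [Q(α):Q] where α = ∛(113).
[Q(α):Q] = 3

The minimal polynomial of α is x^3 - 113, irreducible over Q since 113 is not a perfect cube (so x^3 - 113 has no rational root). Hence [Q(α):Q] = deg(m_α) = 3.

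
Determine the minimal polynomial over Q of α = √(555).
m_α(x) = x^2 - 555

α satisfies α^2 - 555 = 0, so x^2 - 555 annihilates α. Since d = 555 is squarefree and ≠ 1, it is not a perfect square in Q, so x^2 - 555 has no rational root and is therefore irreducible over Q (a degree-2 polynomial over a field is irreducible iff it has no root). Hence m_α(x) = x^2 - 555.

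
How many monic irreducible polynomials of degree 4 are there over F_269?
There are 1309010490 monic irreducible polynomials of degree 4 over F_269

Each element of F_{269^4} that lies in no proper subfield is a root of exactly one monic irreducible of degree 4 over F_269, and each such polynomial has 4 distinct roots in F_{269^4}. By Möbius inversion the count is N_269(4) = (1/4) Σ_{d|4} μ(4/d) · 269^d = (1/4)(μ(4)·269^1 + μ(2)·269^2 + μ(1)·269^4) = 5236041960/4 = 1309010490.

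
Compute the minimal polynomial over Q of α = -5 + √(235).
m_α(x) = x^2 + 10x - 210

From α + 5 = √(235), squaring gives (α + 5)^2 = 235, i.e. α^2 + 10α + 25 = 235, so α^2 + 10α - 210 = 0. The discriminant of x^2 + 10x - 210 is (10)^2 - 4·(-210) = 100 + 840 = 940, and 4·(235) is not a perfect square in Q since 235 is squarefree and ≠ 1. Hence x^2 + 10x - 210 is irreducible over Q and is the minimal polynomial of α.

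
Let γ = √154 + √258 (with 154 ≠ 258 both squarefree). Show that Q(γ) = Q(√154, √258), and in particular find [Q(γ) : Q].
[Q(γ) : Q] = 4 (equivalently, Q(γ) = Q(√154, √258))

Obviously Q(γ) ⊆ Q(√154, √258), and [Q(√154, √258):Q] = 4 (since 154, 258 are distinct squarefree integers > 1 with 39732 not a perfect square). To show equality we compute the minimal polynomial of γ. From γ = √154 + √258: γ^2 = 154 + 2√(39732) + 258 = 412 + 2√(39732), so γ^2 - 412 = 2√(39732); squaring, (γ^2 - 412)^2 = 4·39732, i.e. γ^4 - 824γ^2 + 169744 - 158928 = 0, i.e. γ^4 - 824γ^2 + 10816 = 0. So γ is a root of x^4 - 824x^2 + 10816. This polynomial is irreducible over Q: it has no rational root (each ±√154 ± √258 is irrational), and any factorization into two quadratics over Q would force √(39732) ∈ Q (pairing opposite roots) or √154, √258 ∈ Q (other pairings), all impossible. Hence [Q(γ):Q] = 4 = [Q(√154, √258):Q], so Q(γ) = Q(√154, √258).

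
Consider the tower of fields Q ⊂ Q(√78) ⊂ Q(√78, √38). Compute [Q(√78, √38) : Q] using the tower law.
[Q(√78, √38) : Q] = 4

[Q(√78):Q] = 2 (min poly x^2 - 78, irreducible since 78 is squarefree > 1). For the top step, suppose √38 ∈ Q(√78), say √38 = c + d√78 with c, d ∈ Q. Squaring: 38 = c^2 + 78d^2 + 2cd√78. Since √78 ∉ Q this forces 2cd = 0. If d = 0 then √38 = c ∈ Q, contradicting 38 squarefree > 1. If c = 0 then 38 = 78d^2, so 78·38 = (78d)^2 is a perfect square in Q — but 78·38 = 2964 is not a perfect square (since 78 and 38 are distinct squarefree integers). Contradiction. Hence √38 ∉ Q(√78), so x^2 - 38 stays irreducible over Q(√78) and [Q(√78, √38) : Q(√78)] = 2. By the tower law, [Q(√78, √38) : Q] = 2 · 2 = 4.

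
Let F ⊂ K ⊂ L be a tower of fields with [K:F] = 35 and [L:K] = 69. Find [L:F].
[L:F] = 2415

The tower law says that for any tower of field extensions F ⊂ K ⊂ L with finite degrees, [L:F] = [L:K] · [K:F]. Here this gives [L:F] = 69 · 35 = 2415.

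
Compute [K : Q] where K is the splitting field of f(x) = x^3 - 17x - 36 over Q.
[K : Q] = 6

By the rational root test, any rational root of the monic integer polynomial f(x) = x^3 - 17x - 36 must be an integer dividing the constant term -36, i.e. one of ±{1, 2, 3, 4, 6, 9, 12, 18, 36}. Evaluating: f(1) = -52, f(-1) = -20, f(2) = -62, f(-2) = -10, f(3) = -60, f(-3) = -12, f(4) = -40, f(-4) = -32, f(6) = 78, f(-6) = -150, f(9) = 540, f(-9) = -612, f(12) = 1488, f(-12) = -1560, f(18) = 5490, f(-18) = -5562, f(36) = 46008, f(-36) = -46080; none is 0, so f has no rational root and is therefore irreducible over Q (a cubic with no linear factor over a field is irreducible). For an irreducible cubic, the Galois group is A_3 or S_3 according as the discriminant disc(f) = -4a^3 - 27b^2 = -4·(-17)^3 - 27·(-36)^2 = -15340 is or is not a square in Q. Here disc(f) = -15340 is not a perfect square in Q, so the Galois group of f over Q is not contained in A_3 and must be all of S_3. The splitting field has degree |S_3| = 6 over Q, so [K : Q] = 6.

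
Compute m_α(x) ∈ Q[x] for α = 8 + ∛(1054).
m_α(x) = x^3 - 24x^2 + 192x - 1566

Set β = α - 8 = ∛(1054), so β^3 = 1054. Then (α - 8)^3 - 1054 = 0, i.e. α is a root of g(x) = (x - 8)^3 - 1054 = x^3 - 24x^2 + 192x - 1566. Since g(x) = h(x - 8) where h(x) = x^3 - 1054, and h is irreducible over Q (because 1054 is not a perfect cube, so h has no rational root, and a monic cubic with no rational root is irreducible), g is also irreducible (irreducibility is preserved under the substitution x → x - 8). Hence m_α(x) = x^3 - 24x^2 + 192x - 1566.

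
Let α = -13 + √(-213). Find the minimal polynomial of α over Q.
m_α(x) = x^2 + 26x + 382

From α + 13 = √(-213), squaring gives (α + 13)^2 = -213, i.e. α^2 + 26α + 169 = -213, so α^2 + 26α + 382 = 0. The discriminant of x^2 + 26x + 382 is (26)^2 - 4·(382) = 676 - 1528 = -852, and 4·(-213) is not a perfect square in Q since -213 is squarefree and ≠ 1. Hence x^2 + 26x + 382 is irreducible over Q and is the minimal polynomial of α.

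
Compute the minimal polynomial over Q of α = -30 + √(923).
m_α(x) = x^2 + 60x - 23

From α + 30 = √(923), squaring gives (α + 30)^2 = 923, i.e. α^2 + 60α + 900 = 923, so α^2 + 60α - 23 = 0. The discriminant of x^2 + 60x - 23 is (60)^2 - 4·(-23) = 3600 + 92 = 3692, and 4·(923) is not a perfect square in Q since 923 is squarefree and ≠ 1. Hence x^2 + 60x - 23 is irreducible over Q and is the minimal polynomial of α.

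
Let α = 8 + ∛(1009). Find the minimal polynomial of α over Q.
m_α(x) = x^3 - 24x^2 + 192x - 1521

Set β = α - 8 = ∛(1009), so β^3 = 1009. Then (α - 8)^3 - 1009 = 0, i.e. α is a root of g(x) = (x - 8)^3 - 1009 = x^3 - 24x^2 + 192x - 1521. Since g(x) = h(x - 8) where h(x) = x^3 - 1009, and h is irreducible over Q (because 1009 is not a perfect cube, so h has no rational root, and a monic cubic with no rational root is irreducible), g is also irreducible (irreducibility is preserved under the substitution x → x - 8). Hence m_α(x) = x^3 - 24x^2 + 192x - 1521.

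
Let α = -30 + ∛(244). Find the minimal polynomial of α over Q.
m_α(x) = x^3 + 90x^2 + 2700x + 26756

Set β = α + 30 = ∛(244), so β^3 = 244. Then (α + 30)^3 - 244 = 0, i.e. α is a root of g(x) = (x + 30)^3 - 244 = x^3 + 90x^2 + 2700x + 26756. Since g(x) = h(x + 30) where h(x) = x^3 - 244, and h is irreducible over Q (because 244 is not a perfect cube, so h has no rational root, and a monic cubic with no rational root is irreducible), g is also irreducible (irreducibility is preserved under the substitution x → x + 30). Hence m_α(x) = x^3 + 90x^2 + 2700x + 26756.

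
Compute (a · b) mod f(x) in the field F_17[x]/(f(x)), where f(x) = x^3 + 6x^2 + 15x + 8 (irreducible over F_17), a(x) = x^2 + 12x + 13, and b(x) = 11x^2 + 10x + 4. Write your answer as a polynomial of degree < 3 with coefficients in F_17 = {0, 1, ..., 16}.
a · b ≡ 3x^2 + 4x + 5 (mod f(x))

Multiply in F_17[x]: a(x)·b(x) = (x^2 + 12x + 13)·(11x^2 + 10x + 4) = 11x^4 + 6x^3 + 12x^2 + 8x + 1. This has degree ≥ 3, so divide by f(x) over F_17: 11x^4 + 6x^3 + 12x^2 + 8x + 1 = (11x + 8)·(x^3 + 6x^2 + 15x + 8) + (3x^2 + 4x + 5). Hence a·b ≡ 3x^2 + 4x + 5 (mod f). (F_17[x]/(f) is a field with 17^3 = 4913 elements since f is irreducible of degree 3.)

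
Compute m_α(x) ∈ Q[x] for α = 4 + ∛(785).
m_α(x) = x^3 - 12x^2 + 48x - 849

Set β = α - 4 = ∛(785), so β^3 = 785. Then (α - 4)^3 - 785 = 0, i.e. α is a root of g(x) = (x - 4)^3 - 785 = x^3 - 12x^2 + 48x - 849. Since g(x) = h(x - 4) where h(x) = x^3 - 785, and h is irreducible over Q (because 785 is not a perfect cube, so h has no rational root, and a monic cubic with no rational root is irreducible), g is also irreducible (irreducibility is preserved under the substitution x → x - 4). Hence m_α(x) = x^3 - 12x^2 + 48x - 849.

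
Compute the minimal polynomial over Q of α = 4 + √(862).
m_α(x) = x^2 - 8x - 846

From α - 4 = √(862), squaring gives (α - 4)^2 = 862, i.e. α^2 - 8α + 16 = 862, so α^2 - 8α - 846 = 0. The discriminant of x^2 - 8x - 846 is (-8)^2 - 4·(-846) = 64 + 3384 = 3448, and 4·(862) is not a perfect square in Q since 862 is squarefree and ≠ 1. Hence x^2 - 8x - 846 is irreducible over Q and is the minimal polynomial of α.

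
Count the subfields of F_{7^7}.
F_{7^7} has 2 subfields

The subfields of F_{p^n} are exactly the fields F_{p^d} for d | n (each is the fixed field of the unique index-d subgroup of Gal(F_{p^n}/F_p) ≅ Z/nZ). The divisors of n = 7 are {1, 7}, giving 2 subfields: F_{7^1}, F_{7^7}.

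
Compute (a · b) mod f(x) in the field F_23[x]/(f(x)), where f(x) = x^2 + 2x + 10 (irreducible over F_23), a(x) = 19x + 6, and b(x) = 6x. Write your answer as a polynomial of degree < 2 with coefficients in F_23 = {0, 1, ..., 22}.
a · b ≡ 15x + 10 (mod f(x))

Multiply in F_23[x]: a(x)·b(x) = (19x + 6)·(6x) = 22x^2 + 13x. This has degree ≥ 2, so divide by f(x) over F_23: 22x^2 + 13x = (22)·(x^2 + 2x + 10) + (15x + 10). Hence a·b ≡ 15x + 10 (mod f). (F_23[x]/(f) is a field with 23^2 = 529 elements since f is irreducible of degree 2.)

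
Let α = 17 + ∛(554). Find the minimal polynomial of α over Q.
m_α(x) = x^3 - 51x^2 + 867x - 5467

Set β = α - 17 = ∛(554), so β^3 = 554. Then (α - 17)^3 - 554 = 0, i.e. α is a root of g(x) = (x - 17)^3 - 554 = x^3 - 51x^2 + 867x - 5467. Since g(x) = h(x - 17) where h(x) = x^3 - 554, and h is irreducible over Q (because 554 is not a perfect cube, so h has no rational root, and a monic cubic with no rational root is irreducible), g is also irreducible (irreducibility is preserved under the substitution x → x - 17). Hence m_α(x) = x^3 - 51x^2 + 867x - 5467.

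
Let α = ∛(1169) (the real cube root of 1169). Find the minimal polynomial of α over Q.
m_α(x) = x^3 - 1169

α satisfies α^3 = 1169, so x^3 - 1169 annihilates α. By the rational root test, a rational root p/q (in lowest terms) of x^3 - 1169 would satisfy p^3 = 1169 q^3, forcing q = 1 and p^3 = 1169; but 1169 is not a perfect cube, contradiction. A monic cubic over Q with no rational root is irreducible (any nontrivial factorization would include a linear factor). Hence x^3 - 1169 is the minimal polynomial of α, and in particular [Q(α):Q] = 3.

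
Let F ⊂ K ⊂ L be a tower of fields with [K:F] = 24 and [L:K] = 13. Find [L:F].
[L:F] = 312

The tower law says that for any tower of field extensions F ⊂ K ⊂ L with finite degrees, [L:F] = [L:K] · [K:F]. Here this gives [L:F] = 13 · 24 = 312.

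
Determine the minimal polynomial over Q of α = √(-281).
m_α(x) = x^2 + 281

α satisfies α^2 + 281 = 0, so x^2 + 281 annihilates α. Since d = -281 is squarefree and ≠ 1, it is not a perfect square in Q, so x^2 + 281 has no rational root and is therefore irreducible over Q (a degree-2 polynomial over a field is irreducible iff it has no root). Hence m_α(x) = x^2 + 281.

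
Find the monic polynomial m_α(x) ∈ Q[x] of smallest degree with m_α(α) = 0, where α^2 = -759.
m_α(x) = x^2 + 759

α satisfies α^2 + 759 = 0, so x^2 + 759 annihilates α. Since d = -759 is squarefree and ≠ 1, it is not a perfect square in Q, so x^2 + 759 has no rational root and is therefore irreducible over Q (a degree-2 polynomial over a field is irreducible iff it has no root). Hence m_α(x) = x^2 + 759.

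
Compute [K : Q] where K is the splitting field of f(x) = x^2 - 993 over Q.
[K : Q] = 2

f(x) = x^2 - 993 factors as (x - √993)(x + √993). The splitting field is K = Q(√993). Since 993 is squarefree and > 1, it is not a perfect square, so x^2 - 993 is irreducible over Q and [Q(√993) : Q] = 2. Hence [K : Q] = 2.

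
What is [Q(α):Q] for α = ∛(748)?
[Q(α):Q] = 3

The minimal polynomial of α is x^3 - 748, irreducible over Q since 748 is not a perfect cube (so x^3 - 748 has no rational root). Hence [Q(α):Q] = deg(m_α) = 3.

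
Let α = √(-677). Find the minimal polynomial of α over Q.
m_α(x) = x^2 + 677

α satisfies α^2 + 677 = 0, so x^2 + 677 annihilates α. Since d = -677 is squarefree and ≠ 1, it is not a perfect square in Q, so x^2 + 677 has no rational root and is therefore irreducible over Q (a degree-2 polynomial over a field is irreducible iff it has no root). Hence m_α(x) = x^2 + 677.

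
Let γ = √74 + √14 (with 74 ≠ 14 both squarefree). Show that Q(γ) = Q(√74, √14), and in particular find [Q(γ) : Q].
[Q(γ) : Q] = 4 (equivalently, Q(γ) = Q(√74, √14))

Obviously Q(γ) ⊆ Q(√74, √14), and [Q(√74, √14):Q] = 4 (since 74, 14 are distinct squarefree integers > 1 with 1036 not a perfect square). To show equality we compute the minimal polynomial of γ. From γ = √74 + √14: γ^2 = 74 + 2√(1036) + 14 = 88 + 2√(1036), so γ^2 - 88 = 2√(1036); squaring, (γ^2 - 88)^2 = 4·1036, i.e. γ^4 - 176γ^2 + 7744 - 4144 = 0, i.e. γ^4 - 176γ^2 + 3600 = 0. So γ is a root of x^4 - 176x^2 + 3600. This polynomial is irreducible over Q: it has no rational root (each ±√74 ± √14 is irrational), and any factorization into two quadratics over Q would force √(1036) ∈ Q (pairing opposite roots) or √74, √14 ∈ Q (other pairings), all impossible. Hence [Q(γ):Q] = 4 = [Q(√74, √14):Q], so Q(γ) = Q(√74, √14).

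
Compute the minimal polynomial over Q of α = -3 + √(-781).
m_α(x) = x^2 + 6x + 790

From α + 3 = √(-781), squaring gives (α + 3)^2 = -781, i.e. α^2 + 6α + 9 = -781, so α^2 + 6α + 790 = 0. The discriminant of x^2 + 6x + 790 is (6)^2 - 4·(790) = 36 - 3160 = -3124, and 4·(-781) is not a perfect square in Q since -781 is squarefree and ≠ 1. Hence x^2 + 6x + 790 is irreducible over Q and is the minimal polynomial of α.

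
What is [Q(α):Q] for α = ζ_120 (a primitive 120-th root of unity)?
[Q(α):Q] = 32

The minimal polynomial of ζ_120 over Q is the 120-th cyclotomic polynomial Φ_120(x), which is irreducible over Q and has degree φ(120) = 32. Hence [Q(α):Q] = φ(120) = 32.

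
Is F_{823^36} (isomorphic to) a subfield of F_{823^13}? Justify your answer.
No: F_{823^36} is not a subfield of F_{823^13}

F_{p^m} embeds in F_{p^n} iff m | n. Here 36 ∤ 13 (since 13 = 0·36 + 13 with remainder 13 ≠ 0), so F_{823^36} is not a subfield of F_{823^13}. Equivalently: if it were, the tower law would give 36 = [F_{823^36}:F_823] dividing [F_{823^13}:F_823] = 13, contradiction.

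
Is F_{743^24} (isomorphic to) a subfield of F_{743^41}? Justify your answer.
No: F_{743^24} is not a subfield of F_{743^41}

F_{p^m} embeds in F_{p^n} iff m | n. Here 24 ∤ 41 (since 41 = 1·24 + 17 with remainder 17 ≠ 0), so F_{743^24} is not a subfield of F_{743^41}. Equivalently: if it were, the tower law would give 24 = [F_{743^24}:F_743] dividing [F_{743^41}:F_743] = 41, contradiction.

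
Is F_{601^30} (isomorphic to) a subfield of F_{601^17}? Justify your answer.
No: F_{601^30} is not a subfield of F_{601^17}

F_{p^m} embeds in F_{p^n} iff m | n. Here 30 ∤ 17 (since 17 = 0·30 + 17 with remainder 17 ≠ 0), so F_{601^30} is not a subfield of F_{601^17}. Equivalently: if it were, the tower law would give 30 = [F_{601^30}:F_601] dividing [F_{601^17}:F_601] = 17, contradiction.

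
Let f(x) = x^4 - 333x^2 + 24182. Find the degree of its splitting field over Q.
[K : Q] = 4

Solving the quadratic in x^2: x^2 = (333 ± √(333^2 - 4·24182))/2 = (333 ± √14161)/2 = (333 ± 119)/2, giving x^2 = 226 or x^2 = 107. So f(x) = (x^2 - 226)(x^2 - 107) and the roots of f are ±√226, ±√107. Hence the splitting field is K = Q(√226, √107). Since 226 and 107 are distinct squarefree integers > 1, their product 24182 is not a perfect square, so √107 ∉ Q(√226). By the tower law [K:Q] = [Q(√226,√107):Q(√226)] · [Q(√226):Q] = 2 · 2 = 4.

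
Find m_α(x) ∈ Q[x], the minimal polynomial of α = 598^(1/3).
m_α(x) = x^3 - 598

α satisfies α^3 = 598, so x^3 - 598 annihilates α. By the rational root test, a rational root p/q (in lowest terms) of x^3 - 598 would satisfy p^3 = 598 q^3, forcing q = 1 and p^3 = 598; but 598 is not a perfect cube, contradiction. A monic cubic over Q with no rational root is irreducible (any nontrivial factorization would include a linear factor). Hence x^3 - 598 is the minimal polynomial of α, and in particular [Q(α):Q] = 3.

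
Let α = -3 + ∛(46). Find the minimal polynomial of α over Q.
m_α(x) = x^3 + 9x^2 + 27x - 19

Set β = α + 3 = ∛(46), so β^3 = 46. Then (α + 3)^3 - 46 = 0, i.e. α is a root of g(x) = (x + 3)^3 - 46 = x^3 + 9x^2 + 27x - 19. Since g(x) = h(x + 3) where h(x) = x^3 - 46, and h is irreducible over Q (because 46 is not a perfect cube, so h has no rational root, and a monic cubic with no rational root is irreducible), g is also irreducible (irreducibility is preserved under the substitution x → x + 3). Hence m_α(x) = x^3 + 9x^2 + 27x - 19.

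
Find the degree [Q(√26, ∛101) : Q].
[Q(√26, ∛101) : Q] = 6

Let L = Q(√26, ∛101). Since Q(√26) ⊂ L and [Q(√26):Q] = 2, the tower law gives 2 | [L:Q]. Likewise Q(∛101) ⊂ L with [Q(∛101):Q] = 3 (because 101 is not a perfect cube), so 3 | [L:Q]. As gcd(2,3) = 1, [L:Q] is divisible by 6. Conversely L is generated over Q by √26 and ∛101, so [L:Q] ≤ 2·3 = 6. Therefore [Q(√26, ∛101) : Q] = 6.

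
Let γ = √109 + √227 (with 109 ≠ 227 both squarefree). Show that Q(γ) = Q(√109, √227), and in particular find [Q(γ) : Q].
[Q(γ) : Q] = 4 (equivalently, Q(γ) = Q(√109, √227))

Obviously Q(γ) ⊆ Q(√109, √227), and [Q(√109, √227):Q] = 4 (since 109, 227 are distinct squarefree integers > 1 with 24743 not a perfect square). To show equality we compute the minimal polynomial of γ. From γ = √109 + √227: γ^2 = 109 + 2√(24743) + 227 = 336 + 2√(24743), so γ^2 - 336 = 2√(24743); squaring, (γ^2 - 336)^2 = 4·24743, i.e. γ^4 - 672γ^2 + 112896 - 98972 = 0, i.e. γ^4 - 672γ^2 + 13924 = 0. So γ is a root of x^4 - 672x^2 + 13924. This polynomial is irreducible over Q: it has no rational root (each ±√109 ± √227 is irrational), and any factorization into two quadratics over Q would force √(24743) ∈ Q (pairing opposite roots) or √109, √227 ∈ Q (other pairings), all impossible. Hence [Q(γ):Q] = 4 = [Q(√109, √227):Q], so Q(γ) = Q(√109, √227).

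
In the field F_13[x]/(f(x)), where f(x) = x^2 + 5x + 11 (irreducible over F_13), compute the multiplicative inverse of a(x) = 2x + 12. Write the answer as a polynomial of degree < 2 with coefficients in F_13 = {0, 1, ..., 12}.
a(x)^(-1) ≡ 8x + 5 (mod f(x))

Since f is irreducible over F_13, F_13[x]/(f) is a field and a(x) ≠ 0 has an inverse. Apply the extended Euclidean algorithm to f(x) and a(x) in F_13[x]: f(x) = (7x + 6)·a(x) + (4). The last nonzero remainder is the constant 4 = gcd(f, a) in F_13. Back-substituting through the division chain expresses 4 = s(x)·a(x) + t(x)·f(x) with s(x) ≡ 6x + 7 (mod f), so (6x + 7)·a(x) ≡ 4 (mod f). Multiplying by 4^(-1) ≡ 10 in F_13 gives a(x)^(-1) ≡ 10·(6x + 7) ≡ 8x + 5 (mod f). Check: (2x + 12)·(8x + 5) = 3x^2 + 2x + 8 ≡ 1 (mod x^2 + 5x + 11).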